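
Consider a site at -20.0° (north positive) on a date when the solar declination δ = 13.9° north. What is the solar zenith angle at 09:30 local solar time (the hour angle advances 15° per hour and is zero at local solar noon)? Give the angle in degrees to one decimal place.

50.1°

Hour angle H = 15° × (9.5 − 12) = -37.50°.
cos θ_z = sin(-20.0°) sin(13.9°) + cos(-20.0°) cos(13.9°) cos(-37.50°) = -0.0822 + 0.7237 = 0.6415.
θ_z = arccos(0.6415) = 50.10°.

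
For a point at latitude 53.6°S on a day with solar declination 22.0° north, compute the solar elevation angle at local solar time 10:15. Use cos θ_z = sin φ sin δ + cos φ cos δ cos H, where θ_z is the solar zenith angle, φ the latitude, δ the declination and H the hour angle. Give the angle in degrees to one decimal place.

11.1°

Hour angle H = 15° × (10.25 − 12) = -26.25°.
cos θ_z = sin φ sin δ + cos φ cos δ cos H = (-0.8049)(0.3746) + (0.5934)(0.9272)(0.8969) = 0.1920.
θ_z = arccos(0.1920) = 78.93°, so the elevation is 90° − 78.93° = 11.07°.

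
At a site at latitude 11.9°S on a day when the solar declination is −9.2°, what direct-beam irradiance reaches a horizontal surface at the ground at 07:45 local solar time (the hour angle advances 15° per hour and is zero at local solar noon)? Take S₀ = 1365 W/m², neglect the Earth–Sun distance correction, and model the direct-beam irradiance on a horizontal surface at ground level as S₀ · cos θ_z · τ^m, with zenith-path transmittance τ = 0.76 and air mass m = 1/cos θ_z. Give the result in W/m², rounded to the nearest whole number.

Hour angle H = 15° × (7.75 − 12) = -63.75°.
cos θ_z = sin(-11.9°) sin(-9.2°) + cos(-11.9°) cos(-9.2°) cos(-63.75°) = 0.0330 + 0.4272 = 0.4602.
Air mass m = 1/cos θ_z = 1/0.4602 = 2.173; τ^m = 0.76^2.173 = 0.5508.
Surface direct beam = 1365 × 0.4602 × 0.5508 = 346.00 W/m².

346 W/m²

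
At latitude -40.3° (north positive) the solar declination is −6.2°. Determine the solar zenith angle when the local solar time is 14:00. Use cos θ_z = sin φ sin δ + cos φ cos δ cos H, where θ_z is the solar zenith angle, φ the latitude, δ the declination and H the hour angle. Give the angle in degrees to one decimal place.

Hour angle H = 15° × (14 − 12) = 30.00°.
cos θ_z = sin φ sin δ + cos φ cos δ cos H = (-0.6468)(-0.1080) + (0.7627)(0.9942)(0.8660) = 0.7265.
θ_z = arccos(0.7265) = 43.41°.

43.4°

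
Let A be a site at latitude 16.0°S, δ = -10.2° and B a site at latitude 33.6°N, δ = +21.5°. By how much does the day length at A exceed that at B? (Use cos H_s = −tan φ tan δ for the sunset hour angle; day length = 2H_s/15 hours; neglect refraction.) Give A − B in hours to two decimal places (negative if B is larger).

-1.63 h

A: H_s = arccos(−tan -16.0° · tan -10.2°) = 92.96°, so 2H_s/15 = 12.3947 h.
B: H_s = arccos(−tan 33.6° · tan 21.5°) = 105.17°, so 2H_s/15 = 14.0227 h.
A − B = 12.3947 − 14.0227 = -1.6280 h.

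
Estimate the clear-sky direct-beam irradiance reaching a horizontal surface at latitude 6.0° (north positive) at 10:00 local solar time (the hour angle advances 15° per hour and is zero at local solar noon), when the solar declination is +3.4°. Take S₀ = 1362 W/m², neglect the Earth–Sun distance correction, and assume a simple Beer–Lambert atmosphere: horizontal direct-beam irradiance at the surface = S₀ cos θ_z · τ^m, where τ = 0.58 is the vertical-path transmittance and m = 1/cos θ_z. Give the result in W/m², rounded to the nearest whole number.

Hour angle H = 15° × (10 − 12) = -30.00°.
cos θ_z = sin(6.0°) sin(3.4°) + cos(6.0°) cos(3.4°) cos(-30.00°) = 0.0062 + 0.8598 = 0.8660.
Air mass m = 1/cos θ_z = 1/0.8660 = 1.155; τ^m = 0.58^1.155 = 0.5330.
Surface direct beam = 1362 × 0.8660 × 0.5330 = 628.67 W/m².

629 W/m²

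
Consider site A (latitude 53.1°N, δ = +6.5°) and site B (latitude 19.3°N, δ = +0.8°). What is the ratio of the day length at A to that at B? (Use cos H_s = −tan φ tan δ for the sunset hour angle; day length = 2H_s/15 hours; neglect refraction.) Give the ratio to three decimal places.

1.094

A: H_s = arccos(−tan 53.1° · tan 6.5°) = 98.73°, so 2H_s/15 = 13.1640 h.
B: H_s = arccos(−tan 19.3° · tan 0.8°) = 90.28°, so 2H_s/15 = 12.0373 h.
Ratio A/B = 13.1640 / 12.0373 = 1.0936.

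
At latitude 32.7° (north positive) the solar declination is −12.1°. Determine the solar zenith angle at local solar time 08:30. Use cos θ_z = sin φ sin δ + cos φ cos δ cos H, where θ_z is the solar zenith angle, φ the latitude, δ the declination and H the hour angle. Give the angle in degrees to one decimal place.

67.2°

Hour angle H = 15° × (8.5 − 12) = -52.50°.
With φ = 32.7°, δ = -12.1°, H = -52.50°: sin φ sin δ = -0.1132, cos φ cos δ cos H = 0.5009, so cos θ_z = 0.3877.
θ_z = arccos(0.3877) = 67.19°.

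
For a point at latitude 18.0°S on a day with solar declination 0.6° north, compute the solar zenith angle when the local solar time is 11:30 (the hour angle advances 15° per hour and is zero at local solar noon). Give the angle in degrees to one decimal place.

20.0°

Hour angle H = 15° × (11.5 − 12) = -7.50°.
With φ = -18.0°, δ = 0.6°, H = -7.50°: sin φ sin δ = -0.0032, cos φ cos δ cos H = 0.9429, so cos θ_z = 0.9397.
θ_z = arccos(0.9397) = 20.00°.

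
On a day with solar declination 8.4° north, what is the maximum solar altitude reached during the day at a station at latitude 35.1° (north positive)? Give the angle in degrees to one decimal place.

At local solar noon the hour angle is zero, so the elevation is 90° − |φ − δ| = 90° − |35.1° − (8.4°)| = 90° − 26.7° = 63.3°.

63.3°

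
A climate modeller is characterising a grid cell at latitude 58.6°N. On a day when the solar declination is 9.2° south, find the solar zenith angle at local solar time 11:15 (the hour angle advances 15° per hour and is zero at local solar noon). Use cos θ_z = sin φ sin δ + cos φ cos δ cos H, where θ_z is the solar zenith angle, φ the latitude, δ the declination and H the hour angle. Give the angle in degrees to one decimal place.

68.4°

Hour angle H = 15° × (11.25 − 12) = -11.25°.
cos θ_z = sin(58.6°) sin(-9.2°) + cos(58.6°) cos(-9.2°) cos(-11.25°) = -0.1365 + 0.5044 = 0.3679.
θ_z = arccos(0.3679) = 68.41°.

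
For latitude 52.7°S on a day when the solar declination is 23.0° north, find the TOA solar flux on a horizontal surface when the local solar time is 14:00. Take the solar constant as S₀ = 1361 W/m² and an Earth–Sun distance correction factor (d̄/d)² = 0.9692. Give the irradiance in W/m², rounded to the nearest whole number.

227 W/m²

Hour angle H = 15° × (14 − 12) = 30.00°.
cos θ_z = sin φ sin δ + cos φ cos δ cos H = (-0.7955)(0.3907) + (0.6060)(0.9205)(0.8660) = 0.1723.
Top-of-atmosphere irradiance = S₀ (d̄/d)² cos θ_z = 1361 × 0.9692 × 0.1723 = 227.28 W/m².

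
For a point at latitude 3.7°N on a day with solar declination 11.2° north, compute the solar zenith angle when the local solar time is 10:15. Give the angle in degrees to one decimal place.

Hour angle H = 15° × (10.25 − 12) = -26.25°.
With φ = 3.7°, δ = 11.2°, H = -26.25°: sin φ sin δ = 0.0125, cos φ cos δ cos H = 0.8780, so cos θ_z = 0.8905.
θ_z = arccos(0.8905) = 27.06°.

27.1°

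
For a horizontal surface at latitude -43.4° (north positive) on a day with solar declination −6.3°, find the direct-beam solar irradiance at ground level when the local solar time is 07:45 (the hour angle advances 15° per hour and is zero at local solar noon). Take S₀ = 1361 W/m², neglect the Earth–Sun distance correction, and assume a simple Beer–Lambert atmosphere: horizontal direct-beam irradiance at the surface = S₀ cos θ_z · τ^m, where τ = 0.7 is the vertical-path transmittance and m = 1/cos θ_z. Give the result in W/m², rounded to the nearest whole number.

218 W/m²

Hour angle H = 15° × (7.75 − 12) = -63.75°.
cos θ_z = sin(-43.4°) sin(-6.3°) + cos(-43.4°) cos(-6.3°) cos(-63.75°) = 0.0754 + 0.3194 = 0.3948.
Air mass m = 1/cos θ_z = 1/0.3948 = 2.533; τ^m = 0.7^2.533 = 0.4052.
Surface direct beam = 1361 × 0.3948 × 0.4052 = 217.72 W/m².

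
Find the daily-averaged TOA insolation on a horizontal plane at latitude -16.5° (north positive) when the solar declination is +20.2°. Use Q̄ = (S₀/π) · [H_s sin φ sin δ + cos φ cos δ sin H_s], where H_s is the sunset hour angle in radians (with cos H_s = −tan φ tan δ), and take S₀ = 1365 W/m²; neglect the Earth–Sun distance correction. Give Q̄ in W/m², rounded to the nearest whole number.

326 W/m²

cos H_s = −tan(-16.5°) · tan(20.2°) = 0.1090, so H_s = arccos(0.1090) = 83.74°. In radians, H_s = 1.4615.
H_s sin φ sin δ = 1.4615 × -0.2840 × 0.3453 = -0.1433.
cos φ cos δ sin H_s = 0.9588 × 0.9385 × 0.9940 = 0.8944.
Q̄ = (1365/π) × (-0.1433 + 0.8944) = 434.49 × 0.7511 = 326.35 W/m².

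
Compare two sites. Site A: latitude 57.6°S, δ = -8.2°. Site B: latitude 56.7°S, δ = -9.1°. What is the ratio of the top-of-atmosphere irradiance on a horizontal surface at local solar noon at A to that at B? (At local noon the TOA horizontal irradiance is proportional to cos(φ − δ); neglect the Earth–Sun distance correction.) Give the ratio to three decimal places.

A: cos θ_z = cos(-57.6° − (-8.2°)) = 0.6508.
B: cos θ_z = cos(-56.7° − (-9.1°)) = 0.6743.
Ratio A/B = 0.6508 / 0.6743 = 0.9651.

0.965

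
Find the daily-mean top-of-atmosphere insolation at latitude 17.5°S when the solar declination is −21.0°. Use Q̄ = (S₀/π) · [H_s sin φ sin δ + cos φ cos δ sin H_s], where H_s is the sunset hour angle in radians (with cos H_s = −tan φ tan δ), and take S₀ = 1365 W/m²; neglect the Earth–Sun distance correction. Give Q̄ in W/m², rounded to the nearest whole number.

The sunset hour angle satisfies cos H_s = −tan φ tan δ = -0.1210, giving H_s = 96.95°. In radians, H_s = 1.6921.
H_s sin φ sin δ = 1.6921 × -0.3007 × -0.3584 = 0.1824.
cos φ cos δ sin H_s = 0.9537 × 0.9336 × 0.9927 = 0.8839.
Q̄ = (1365/π) × (0.1824 + 0.8839) = 434.49 × 1.0663 = 463.30 W/m².

463 W/m²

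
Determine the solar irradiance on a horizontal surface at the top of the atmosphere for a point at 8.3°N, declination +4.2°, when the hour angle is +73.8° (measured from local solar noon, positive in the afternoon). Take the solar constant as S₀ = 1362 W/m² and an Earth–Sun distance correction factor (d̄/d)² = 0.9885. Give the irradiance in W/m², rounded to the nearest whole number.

385 W/m²

cos θ_z = sin(8.3°) sin(4.2°) + cos(8.3°) cos(4.2°) cos(73.80°) = 0.0106 + 0.2753 = 0.2859.
Top-of-atmosphere irradiance = S₀ (d̄/d)² cos θ_z = 1362 × 0.9885 × 0.2859 = 384.92 W/m².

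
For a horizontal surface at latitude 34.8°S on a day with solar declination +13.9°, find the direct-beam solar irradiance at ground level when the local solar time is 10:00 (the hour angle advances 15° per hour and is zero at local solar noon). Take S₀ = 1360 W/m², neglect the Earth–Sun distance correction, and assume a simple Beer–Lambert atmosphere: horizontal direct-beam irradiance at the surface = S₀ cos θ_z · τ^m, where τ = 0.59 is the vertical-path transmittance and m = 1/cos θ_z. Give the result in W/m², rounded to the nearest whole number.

Hour angle H = 15° × (10 − 12) = -30.00°.
cos θ_z = sin(-34.8°) sin(13.9°) + cos(-34.8°) cos(13.9°) cos(-30.00°) = -0.1371 + 0.6903 = 0.5532.
Air mass m = 1/cos θ_z = 1/0.5532 = 1.808; τ^m = 0.59^1.808 = 0.3852.
Surface direct beam = 1360 × 0.5532 × 0.3852 = 289.81 W/m².

290 W/m²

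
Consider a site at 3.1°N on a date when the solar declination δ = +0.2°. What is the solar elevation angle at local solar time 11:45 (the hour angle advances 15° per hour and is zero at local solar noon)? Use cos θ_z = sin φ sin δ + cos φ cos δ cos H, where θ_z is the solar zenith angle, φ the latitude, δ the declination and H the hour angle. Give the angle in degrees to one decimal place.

85.3°

Hour angle H = 15° × (11.75 − 12) = -3.75°.
With φ = 3.1°, δ = 0.2°, H = -3.75°: sin φ sin δ = 0.0002, cos φ cos δ cos H = 0.9964, so cos θ_z = 0.9966.
θ_z = arccos(0.9966) = 4.73°, so the elevation is 90° − 4.73° = 85.27°.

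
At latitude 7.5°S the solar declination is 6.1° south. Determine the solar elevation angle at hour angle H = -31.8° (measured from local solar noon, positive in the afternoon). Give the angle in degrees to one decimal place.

58.4°

cos θ_z = sin(-7.5°) sin(-6.1°) + cos(-7.5°) cos(-6.1°) cos(-31.80°) = 0.0139 + 0.8379 = 0.8518.
θ_z = arccos(0.8518) = 31.59°, so the elevation is 90° − 31.59° = 58.41°.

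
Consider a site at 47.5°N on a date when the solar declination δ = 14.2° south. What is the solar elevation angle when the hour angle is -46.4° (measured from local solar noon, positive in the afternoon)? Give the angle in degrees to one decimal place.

15.7°

With φ = 47.5°, δ = -14.2°, H = -46.40°: sin φ sin δ = -0.1809, cos φ cos δ cos H = 0.4517, so cos θ_z = 0.2708.
θ_z = arccos(0.2708) = 74.29°, so the elevation is 90° − 74.29° = 15.71°.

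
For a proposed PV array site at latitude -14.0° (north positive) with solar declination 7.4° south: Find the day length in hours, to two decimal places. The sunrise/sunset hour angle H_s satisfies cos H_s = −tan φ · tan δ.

The sunset hour angle satisfies cos H_s = −tan φ tan δ = -0.0324, giving H_s = 91.86°.
Day length = 2 H_s / 15° h⁻¹ = 183.72° / 15 = 12.248 h.

12.25 hours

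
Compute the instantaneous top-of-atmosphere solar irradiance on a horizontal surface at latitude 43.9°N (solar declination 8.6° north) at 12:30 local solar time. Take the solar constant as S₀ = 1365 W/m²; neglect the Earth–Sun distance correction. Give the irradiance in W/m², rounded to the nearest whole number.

Hour angle H = 15° × (12.5 − 12) = 7.50°.
With φ = 43.9°, δ = 8.6°, H = 7.50°: sin φ sin δ = 0.1037, cos φ cos δ cos H = 0.7064, so cos θ_z = 0.8101.
Top-of-atmosphere irradiance = S₀ cos θ_z = 1365 × 0.8101 = 1105.79 W/m².

1106 W/m²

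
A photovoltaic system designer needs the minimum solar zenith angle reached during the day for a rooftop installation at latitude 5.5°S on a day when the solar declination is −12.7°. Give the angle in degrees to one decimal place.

At local solar noon the hour angle is zero, so the zenith angle is |φ − δ| = |-5.5° − (-12.7°)| = 7.2°.

7.2°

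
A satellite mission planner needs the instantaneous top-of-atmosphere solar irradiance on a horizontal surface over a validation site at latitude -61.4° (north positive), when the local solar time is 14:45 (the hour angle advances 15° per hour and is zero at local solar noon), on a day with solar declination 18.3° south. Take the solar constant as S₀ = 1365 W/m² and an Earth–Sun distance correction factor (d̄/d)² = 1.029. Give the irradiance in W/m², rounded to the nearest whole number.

Hour angle H = 15° × (14.75 − 12) = 41.25°.
cos θ_z = sin φ sin δ + cos φ cos δ cos H = (-0.8780)(-0.3140) + (0.4787)(0.9494)(0.7518) = 0.6174.
Top-of-atmosphere irradiance = S₀ (d̄/d)² cos θ_z = 1365 × 1.029 × 0.6174 = 867.19 W/m².

867 W/m²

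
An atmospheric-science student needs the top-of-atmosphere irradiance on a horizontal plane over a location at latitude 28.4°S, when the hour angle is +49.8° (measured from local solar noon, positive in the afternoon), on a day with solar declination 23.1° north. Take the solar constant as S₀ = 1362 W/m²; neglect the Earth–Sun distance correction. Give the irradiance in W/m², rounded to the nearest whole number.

With φ = -28.4°, δ = 23.1°, H = 49.80°: sin φ sin δ = -0.1866, cos φ cos δ cos H = 0.5223, so cos θ_z = 0.3357.
Top-of-atmosphere irradiance = S₀ cos θ_z = 1362 × 0.3357 = 457.22 W/m².

457 W/m²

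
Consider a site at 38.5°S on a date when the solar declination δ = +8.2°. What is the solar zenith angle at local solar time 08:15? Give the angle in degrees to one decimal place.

Hour angle H = 15° × (8.25 − 12) = -56.25°.
cos θ_z = sin(-38.5°) sin(8.2°) + cos(-38.5°) cos(8.2°) cos(-56.25°) = -0.0888 + 0.4303 = 0.3415.
θ_z = arccos(0.3415) = 70.03°.

70.0°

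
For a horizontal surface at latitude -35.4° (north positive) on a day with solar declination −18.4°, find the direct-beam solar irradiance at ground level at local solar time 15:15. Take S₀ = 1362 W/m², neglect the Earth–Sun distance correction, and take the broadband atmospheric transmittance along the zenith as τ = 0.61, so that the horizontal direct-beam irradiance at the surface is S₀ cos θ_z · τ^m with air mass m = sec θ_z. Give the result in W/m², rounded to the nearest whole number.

Hour angle H = 15° × (15.25 − 12) = 48.75°.
cos θ_z = sin φ sin δ + cos φ cos δ cos H = (-0.5793)(-0.3156) + (0.8151)(0.9489)(0.6593) = 0.6928.
Air mass m = 1/cos θ_z = 1/0.6928 = 1.443; τ^m = 0.61^1.443 = 0.4900.
Surface direct beam = 1362 × 0.6928 × 0.4900 = 462.36 W/m².

462 W/m²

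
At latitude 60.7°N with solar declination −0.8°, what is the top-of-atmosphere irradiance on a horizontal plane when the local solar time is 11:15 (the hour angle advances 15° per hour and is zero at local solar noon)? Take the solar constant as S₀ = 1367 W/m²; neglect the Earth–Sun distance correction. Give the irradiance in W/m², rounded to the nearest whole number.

639 W/m²

Hour angle H = 15° × (11.25 − 12) = -11.25°.
With φ = 60.7°, δ = -0.8°, H = -11.25°: sin φ sin δ = -0.0122, cos φ cos δ cos H = 0.4799, so cos θ_z = 0.4677.
Top-of-atmosphere irradiance = S₀ cos θ_z = 1367 × 0.4677 = 639.35 W/m².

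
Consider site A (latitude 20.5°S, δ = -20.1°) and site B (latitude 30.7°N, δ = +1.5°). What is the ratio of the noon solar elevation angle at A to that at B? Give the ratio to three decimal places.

A: 90° − |-20.5 − (-20.1)| = 89.60°.
B: 90° − |30.7 − (1.5)| = 60.80°.
Ratio A/B = 89.6000 / 60.8000 = 1.4737.

1.474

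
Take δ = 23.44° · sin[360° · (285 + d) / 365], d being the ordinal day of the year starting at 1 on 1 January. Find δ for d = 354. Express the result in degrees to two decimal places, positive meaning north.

-23.44°

360 × (285 + 354) / 365 = 630.247°; sin(630.247°) = -1.0000.
δ = 23.44 × -1.0000 = -23.440° ≈ -23.44°.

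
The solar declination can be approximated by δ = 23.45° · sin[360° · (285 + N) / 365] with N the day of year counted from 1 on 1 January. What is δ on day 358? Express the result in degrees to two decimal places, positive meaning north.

-23.39°

360 × (285 + 358) / 365 = 634.192°; sin(634.192°) = -0.9973.
δ = 23.45 × -0.9973 = -23.387° ≈ -23.39°.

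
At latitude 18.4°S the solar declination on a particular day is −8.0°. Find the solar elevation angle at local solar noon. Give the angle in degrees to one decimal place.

79.6°

At local solar noon the hour angle is zero, so the elevation is 90° − |φ − δ| = 90° − |-18.4° − (-8.0°)| = 90° − 10.4° = 79.6°.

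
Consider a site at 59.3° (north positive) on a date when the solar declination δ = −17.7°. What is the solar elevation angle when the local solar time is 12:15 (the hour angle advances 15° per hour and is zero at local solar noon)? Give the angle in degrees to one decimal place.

Hour angle H = 15° × (12.25 − 12) = 3.75°.
cos θ_z = sin(59.3°) sin(-17.7°) + cos(59.3°) cos(-17.7°) cos(3.75°) = -0.2614 + 0.4853 = 0.2239.
θ_z = arccos(0.2239) = 77.06°, so the elevation is 90° − 77.06° = 12.94°.

12.9°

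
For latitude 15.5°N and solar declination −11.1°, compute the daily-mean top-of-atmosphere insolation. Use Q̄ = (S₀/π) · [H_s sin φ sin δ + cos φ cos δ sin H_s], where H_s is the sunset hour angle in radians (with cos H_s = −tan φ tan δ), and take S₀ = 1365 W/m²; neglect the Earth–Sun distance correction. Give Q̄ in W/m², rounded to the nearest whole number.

The sunset hour angle satisfies cos H_s = −tan φ tan δ = 0.0544, giving H_s = 86.88°. In radians, H_s = 1.5163.
H_s sin φ sin δ = 1.5163 × 0.2672 × -0.1925 = -0.0780.
cos φ cos δ sin H_s = 0.9636 × 0.9813 × 0.9985 = 0.9442.
Q̄ = (1365/π) × (-0.0780 + 0.9442) = 434.49 × 0.8662 = 376.36 W/m².

376 W/m²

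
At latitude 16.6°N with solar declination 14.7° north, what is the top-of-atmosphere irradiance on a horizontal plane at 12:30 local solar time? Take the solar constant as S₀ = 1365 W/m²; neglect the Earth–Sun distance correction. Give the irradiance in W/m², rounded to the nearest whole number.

Hour angle H = 15° × (12.5 − 12) = 7.50°.
cos θ_z = sin φ sin δ + cos φ cos δ cos H = (0.2857)(0.2538) + (0.9583)(0.9673)(0.9914) = 0.9915.
Top-of-atmosphere irradiance = S₀ cos θ_z = 1365 × 0.9915 = 1353.40 W/m².

1353 W/m²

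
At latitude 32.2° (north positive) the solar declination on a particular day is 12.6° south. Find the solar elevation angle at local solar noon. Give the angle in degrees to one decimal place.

45.2°

At local solar noon the hour angle is zero, so the elevation is 90° − |φ − δ| = 90° − |32.2° − (-12.6°)| = 90° − 44.8° = 45.2°.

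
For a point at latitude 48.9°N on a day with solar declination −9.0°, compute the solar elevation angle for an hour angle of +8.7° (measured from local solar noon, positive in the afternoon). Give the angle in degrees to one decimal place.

31.6°

cos θ_z = sin(48.9°) sin(-9.0°) + cos(48.9°) cos(-9.0°) cos(8.70°) = -0.1179 + 0.6418 = 0.5239.
θ_z = arccos(0.5239) = 58.41°, so the elevation is 90° − 58.41° = 31.59°.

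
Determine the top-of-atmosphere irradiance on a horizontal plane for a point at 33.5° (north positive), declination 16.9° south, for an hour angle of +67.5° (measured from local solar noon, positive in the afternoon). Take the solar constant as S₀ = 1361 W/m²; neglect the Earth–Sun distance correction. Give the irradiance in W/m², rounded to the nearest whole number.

197 W/m²

cos θ_z = sin(33.5°) sin(-16.9°) + cos(33.5°) cos(-16.9°) cos(67.50°) = -0.1604 + 0.3053 = 0.1449.
Top-of-atmosphere irradiance = S₀ cos θ_z = 1361 × 0.1449 = 197.21 W/m².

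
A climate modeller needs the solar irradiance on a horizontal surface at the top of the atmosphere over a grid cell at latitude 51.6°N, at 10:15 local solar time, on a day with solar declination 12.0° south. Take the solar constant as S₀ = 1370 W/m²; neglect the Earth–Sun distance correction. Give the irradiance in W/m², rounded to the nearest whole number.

523 W/m²

Hour angle H = 15° × (10.25 − 12) = -26.25°.
cos θ_z = sin(51.6°) sin(-12.0°) + cos(51.6°) cos(-12.0°) cos(-26.25°) = -0.1629 + 0.5449 = 0.3820.
Top-of-atmosphere irradiance = S₀ cos θ_z = 1370 × 0.3820 = 523.34 W/m².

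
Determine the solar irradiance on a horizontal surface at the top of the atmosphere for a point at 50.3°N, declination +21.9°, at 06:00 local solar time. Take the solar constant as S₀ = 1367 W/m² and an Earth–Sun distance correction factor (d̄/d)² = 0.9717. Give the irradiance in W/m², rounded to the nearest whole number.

Hour angle H = 15° × (6 − 12) = -90.00°.
cos θ_z = sin(50.3°) sin(21.9°) + cos(50.3°) cos(21.9°) cos(-90.00°) = 0.2870 + 0.0000 = 0.2870.
Top-of-atmosphere irradiance = S₀ (d̄/d)² cos θ_z = 1367 × 0.9717 × 0.2870 = 381.23 W/m².

381 W/m²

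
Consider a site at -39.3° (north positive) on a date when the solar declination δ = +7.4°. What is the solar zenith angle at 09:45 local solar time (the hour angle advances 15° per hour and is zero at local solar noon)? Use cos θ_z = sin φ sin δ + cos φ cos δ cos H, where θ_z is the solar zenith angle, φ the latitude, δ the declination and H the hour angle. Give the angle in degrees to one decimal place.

Hour angle H = 15° × (9.75 − 12) = -33.75°.
cos θ_z = sin(-39.3°) sin(7.4°) + cos(-39.3°) cos(7.4°) cos(-33.75°) = -0.0816 + 0.6381 = 0.5565.
θ_z = arccos(0.5565) = 56.19°.

56.2°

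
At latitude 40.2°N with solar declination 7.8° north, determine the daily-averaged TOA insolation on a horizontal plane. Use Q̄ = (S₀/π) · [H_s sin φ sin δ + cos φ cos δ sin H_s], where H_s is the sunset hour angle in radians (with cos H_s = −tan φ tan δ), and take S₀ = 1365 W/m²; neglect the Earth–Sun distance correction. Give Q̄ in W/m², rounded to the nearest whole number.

391 W/m²

cos H_s = −tan(40.2°) · tan(7.8°) = -0.1158, so H_s = arccos(-0.1158) = 96.65°. In radians, H_s = 1.6869.
H_s sin φ sin δ = 1.6869 × 0.6455 × 0.1357 = 0.1478.
cos φ cos δ sin H_s = 0.7638 × 0.9907 × 0.9933 = 0.7516.
Q̄ = (1365/π) × (0.1478 + 0.7516) = 434.49 × 0.8994 = 390.78 W/m².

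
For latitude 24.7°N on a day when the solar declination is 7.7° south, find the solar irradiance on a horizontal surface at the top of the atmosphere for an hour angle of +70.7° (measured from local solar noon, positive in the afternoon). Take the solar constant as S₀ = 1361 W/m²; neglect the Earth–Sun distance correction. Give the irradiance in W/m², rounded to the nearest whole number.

329 W/m²

cos θ_z = sin φ sin δ + cos φ cos δ cos H = (0.4179)(-0.1340) + (0.9085)(0.9910)(0.3305) = 0.2416.
Top-of-atmosphere irradiance = S₀ cos θ_z = 1361 × 0.2416 = 328.82 W/m².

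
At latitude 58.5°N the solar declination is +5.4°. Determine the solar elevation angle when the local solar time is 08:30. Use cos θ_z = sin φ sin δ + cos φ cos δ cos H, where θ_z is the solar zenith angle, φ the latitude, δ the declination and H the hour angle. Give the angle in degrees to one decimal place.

23.4°

Hour angle H = 15° × (8.5 − 12) = -52.50°.
cos θ_z = sin φ sin δ + cos φ cos δ cos H = (0.8526)(0.0941) + (0.5225)(0.9956)(0.6088) = 0.3969.
θ_z = arccos(0.3969) = 66.62°, so the elevation is 90° − 66.62° = 23.38°.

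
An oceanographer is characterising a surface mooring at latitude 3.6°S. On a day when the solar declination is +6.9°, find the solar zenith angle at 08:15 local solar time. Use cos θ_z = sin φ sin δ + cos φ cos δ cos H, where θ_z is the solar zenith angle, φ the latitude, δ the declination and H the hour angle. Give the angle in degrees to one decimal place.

Hour angle H = 15° × (8.25 − 12) = -56.25°.
With φ = -3.6°, δ = 6.9°, H = -56.25°: sin φ sin δ = -0.0075, cos φ cos δ cos H = 0.5505, so cos θ_z = 0.5430.
θ_z = arccos(0.5430) = 57.11°.

57.1°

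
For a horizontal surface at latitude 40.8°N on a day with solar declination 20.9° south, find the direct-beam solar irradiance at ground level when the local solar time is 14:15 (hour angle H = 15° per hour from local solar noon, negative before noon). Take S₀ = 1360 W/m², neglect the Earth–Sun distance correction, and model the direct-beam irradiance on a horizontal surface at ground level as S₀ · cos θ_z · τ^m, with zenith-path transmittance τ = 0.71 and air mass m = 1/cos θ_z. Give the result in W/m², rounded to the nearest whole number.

184 W/m²

Hour angle H = 15° × (14.25 − 12) = 33.75°.
cos θ_z = sin(40.8°) sin(-20.9°) + cos(40.8°) cos(-20.9°) cos(33.75°) = -0.2331 + 0.5880 = 0.3549.
Air mass m = 1/cos θ_z = 1/0.3549 = 2.818; τ^m = 0.71^2.818 = 0.3809.
Surface direct beam = 1360 × 0.3549 × 0.3809 = 183.85 W/m².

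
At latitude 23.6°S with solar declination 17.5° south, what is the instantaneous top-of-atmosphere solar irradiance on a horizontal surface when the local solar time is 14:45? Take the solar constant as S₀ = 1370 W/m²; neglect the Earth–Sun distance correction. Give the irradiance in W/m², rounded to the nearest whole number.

1065 W/m²

Hour angle H = 15° × (14.75 − 12) = 41.25°.
With φ = -23.6°, δ = -17.5°, H = 41.25°: sin φ sin δ = 0.1204, cos φ cos δ cos H = 0.6571, so cos θ_z = 0.7775.
Top-of-atmosphere irradiance = S₀ cos θ_z = 1370 × 0.7775 = 1065.17 W/m².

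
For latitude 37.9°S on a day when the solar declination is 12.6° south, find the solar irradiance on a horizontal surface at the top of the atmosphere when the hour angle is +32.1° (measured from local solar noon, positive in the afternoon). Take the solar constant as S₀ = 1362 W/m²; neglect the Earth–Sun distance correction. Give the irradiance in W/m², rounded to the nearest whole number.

cos θ_z = sin(-37.9°) sin(-12.6°) + cos(-37.9°) cos(-12.6°) cos(32.10°) = 0.1340 + 0.6524 = 0.7864.
Top-of-atmosphere irradiance = S₀ cos θ_z = 1362 × 0.7864 = 1071.08 W/m².

1071 W/m²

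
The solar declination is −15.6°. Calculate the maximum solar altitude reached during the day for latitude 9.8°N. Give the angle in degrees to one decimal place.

64.6°

At local solar noon the hour angle is zero, so the elevation is 90° − |φ − δ| = 90° − |9.8° − (-15.6°)| = 90° − 25.4° = 64.6°.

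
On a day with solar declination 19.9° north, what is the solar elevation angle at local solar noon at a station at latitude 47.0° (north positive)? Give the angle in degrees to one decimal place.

62.9°

At local solar noon the hour angle is zero, so the elevation is 90° − |φ − δ| = 90° − |47.0° − (19.9°)| = 90° − 27.1° = 62.9°.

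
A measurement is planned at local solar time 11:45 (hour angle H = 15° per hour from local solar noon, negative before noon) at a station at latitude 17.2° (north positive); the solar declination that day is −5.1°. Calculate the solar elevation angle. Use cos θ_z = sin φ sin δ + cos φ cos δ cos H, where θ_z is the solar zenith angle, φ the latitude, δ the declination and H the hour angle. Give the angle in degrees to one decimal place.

Hour angle H = 15° × (11.75 − 12) = -3.75°.
cos θ_z = sin(17.2°) sin(-5.1°) + cos(17.2°) cos(-5.1°) cos(-3.75°) = -0.0263 + 0.9495 = 0.9232.
θ_z = arccos(0.9232) = 22.60°, so the elevation is 90° − 22.60° = 67.40°.

67.4°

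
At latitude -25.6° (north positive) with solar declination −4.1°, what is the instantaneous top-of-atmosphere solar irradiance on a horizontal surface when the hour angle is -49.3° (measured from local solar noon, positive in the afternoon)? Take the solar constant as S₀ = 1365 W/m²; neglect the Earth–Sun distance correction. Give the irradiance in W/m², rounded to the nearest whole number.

843 W/m²

cos θ_z = sin φ sin δ + cos φ cos δ cos H = (-0.4321)(-0.0715) + (0.9018)(0.9974)(0.6521) = 0.6174.
Top-of-atmosphere irradiance = S₀ cos θ_z = 1365 × 0.6174 = 842.75 W/m².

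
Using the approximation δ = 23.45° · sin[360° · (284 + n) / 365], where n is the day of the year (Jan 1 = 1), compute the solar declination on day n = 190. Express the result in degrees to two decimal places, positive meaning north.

+22.36°

360 × (284 + 190) / 365 = 467.507°; sin(467.507°) = 0.9537.
δ = 23.45 × 0.9537 = 22.364° ≈ +22.36°.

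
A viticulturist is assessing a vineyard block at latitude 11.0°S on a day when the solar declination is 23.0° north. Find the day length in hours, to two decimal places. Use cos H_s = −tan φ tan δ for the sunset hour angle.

−tan φ tan δ = −(-0.1944)(0.4245) = 0.0825; H_s = arccos(0.0825) = 85.27°.
Day length = 2 H_s / 15° h⁻¹ = 170.54° / 15 = 11.369 h.

11.37 hours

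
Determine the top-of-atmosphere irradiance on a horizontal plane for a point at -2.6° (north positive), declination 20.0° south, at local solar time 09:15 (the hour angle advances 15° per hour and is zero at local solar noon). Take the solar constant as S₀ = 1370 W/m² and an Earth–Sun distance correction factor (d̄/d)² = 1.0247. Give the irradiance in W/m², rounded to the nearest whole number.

Hour angle H = 15° × (9.25 − 12) = -41.25°.
With φ = -2.6°, δ = -20.0°, H = -41.25°: sin φ sin δ = 0.0155, cos φ cos δ cos H = 0.7058, so cos θ_z = 0.7213.
Top-of-atmosphere irradiance = S₀ (d̄/d)² cos θ_z = 1370 × 1.0247 × 0.7213 = 1012.59 W/m².

1013 W/m²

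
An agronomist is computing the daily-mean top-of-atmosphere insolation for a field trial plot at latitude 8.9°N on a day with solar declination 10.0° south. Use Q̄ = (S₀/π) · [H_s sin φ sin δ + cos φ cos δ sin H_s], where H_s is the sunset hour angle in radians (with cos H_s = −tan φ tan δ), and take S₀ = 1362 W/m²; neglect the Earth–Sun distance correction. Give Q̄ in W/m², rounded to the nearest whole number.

The sunset hour angle satisfies cos H_s = −tan φ tan δ = 0.0276, giving H_s = 88.42°. In radians, H_s = 1.5432.
H_s sin φ sin δ = 1.5432 × 0.1547 × -0.1736 = -0.0414.
cos φ cos δ sin H_s = 0.9880 × 0.9848 × 0.9996 = 0.9726.
Q̄ = (1362/π) × (-0.0414 + 0.9726) = 433.54 × 0.9312 = 403.71 W/m².

404 W/m²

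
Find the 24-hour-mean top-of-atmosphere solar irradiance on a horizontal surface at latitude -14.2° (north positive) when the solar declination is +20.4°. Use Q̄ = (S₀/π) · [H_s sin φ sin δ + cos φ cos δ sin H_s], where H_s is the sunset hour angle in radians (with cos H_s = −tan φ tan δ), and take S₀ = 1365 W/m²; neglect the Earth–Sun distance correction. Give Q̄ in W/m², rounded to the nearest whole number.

The sunset hour angle satisfies cos H_s = −tan φ tan δ = 0.0941, giving H_s = 84.60°. In radians, H_s = 1.4765.
H_s sin φ sin δ = 1.4765 × -0.2453 × 0.3486 = -0.1263.
cos φ cos δ sin H_s = 0.9694 × 0.9373 × 0.9956 = 0.9046.
Q̄ = (1365/π) × (-0.1263 + 0.9046) = 434.49 × 0.7783 = 338.16 W/m².

338 W/m²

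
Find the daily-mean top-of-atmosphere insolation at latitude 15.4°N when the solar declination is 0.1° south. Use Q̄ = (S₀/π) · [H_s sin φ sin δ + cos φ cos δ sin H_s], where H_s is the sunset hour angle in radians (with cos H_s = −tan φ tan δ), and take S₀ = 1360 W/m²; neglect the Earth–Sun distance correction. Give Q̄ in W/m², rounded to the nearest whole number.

−tan φ tan δ = −(0.2754)(-0.0017) = 0.0005; H_s = arccos(0.0005) = 89.97°. In radians, H_s = 1.5703.
H_s sin φ sin δ = 1.5703 × 0.2656 × -0.0017 = -0.0007.
cos φ cos δ sin H_s = 0.9641 × 1.0000 × 1.0000 = 0.9641.
Q̄ = (1360/π) × (-0.0007 + 0.9641) = 432.90 × 0.9634 = 417.06 W/m².

417 W/m²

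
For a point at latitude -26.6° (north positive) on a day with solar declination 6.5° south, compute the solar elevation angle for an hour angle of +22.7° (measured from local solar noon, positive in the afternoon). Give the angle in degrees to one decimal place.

60.5°

cos θ_z = sin(-26.6°) sin(-6.5°) + cos(-26.6°) cos(-6.5°) cos(22.70°) = 0.0507 + 0.8196 = 0.8703.
θ_z = arccos(0.8703) = 29.51°, so the elevation is 90° − 29.51° = 60.49°.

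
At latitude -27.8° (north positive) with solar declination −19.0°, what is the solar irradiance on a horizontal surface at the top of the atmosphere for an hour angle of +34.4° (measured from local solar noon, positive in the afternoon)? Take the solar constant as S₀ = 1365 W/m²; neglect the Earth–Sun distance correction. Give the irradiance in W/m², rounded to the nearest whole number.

1149 W/m²

With φ = -27.8°, δ = -19.0°, H = 34.40°: sin φ sin δ = 0.1518, cos φ cos δ cos H = 0.6901, so cos θ_z = 0.8419.
Top-of-atmosphere irradiance = S₀ cos θ_z = 1365 × 0.8419 = 1149.19 W/m².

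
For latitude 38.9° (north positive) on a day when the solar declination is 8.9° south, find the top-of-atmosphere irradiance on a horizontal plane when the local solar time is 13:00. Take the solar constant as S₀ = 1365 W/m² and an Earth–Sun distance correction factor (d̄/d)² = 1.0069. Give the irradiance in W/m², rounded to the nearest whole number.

Hour angle H = 15° × (13 − 12) = 15.00°.
cos θ_z = sin(38.9°) sin(-8.9°) + cos(38.9°) cos(-8.9°) cos(15.00°) = -0.0972 + 0.7427 = 0.6455.
Top-of-atmosphere irradiance = S₀ (d̄/d)² cos θ_z = 1365 × 1.0069 × 0.6455 = 887.19 W/m².

887 W/m²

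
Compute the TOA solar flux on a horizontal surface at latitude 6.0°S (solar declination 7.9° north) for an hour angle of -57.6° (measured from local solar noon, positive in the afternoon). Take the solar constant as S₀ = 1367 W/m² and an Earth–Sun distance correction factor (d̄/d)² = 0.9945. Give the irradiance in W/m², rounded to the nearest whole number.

698 W/m²

With φ = -6.0°, δ = 7.9°, H = -57.60°: sin φ sin δ = -0.0144, cos φ cos δ cos H = 0.5278, so cos θ_z = 0.5134.
Top-of-atmosphere irradiance = S₀ (d̄/d)² cos θ_z = 1367 × 0.9945 × 0.5134 = 697.96 W/m².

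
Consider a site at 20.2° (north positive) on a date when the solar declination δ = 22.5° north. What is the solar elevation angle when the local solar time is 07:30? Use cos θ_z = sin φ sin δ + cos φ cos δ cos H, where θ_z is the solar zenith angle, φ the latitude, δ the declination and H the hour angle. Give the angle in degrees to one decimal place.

Hour angle H = 15° × (7.5 − 12) = -67.50°.
cos θ_z = sin(20.2°) sin(22.5°) + cos(20.2°) cos(22.5°) cos(-67.50°) = 0.1321 + 0.3318 = 0.4639.
θ_z = arccos(0.4639) = 62.36°, so the elevation is 90° − 62.36° = 27.64°.

27.6°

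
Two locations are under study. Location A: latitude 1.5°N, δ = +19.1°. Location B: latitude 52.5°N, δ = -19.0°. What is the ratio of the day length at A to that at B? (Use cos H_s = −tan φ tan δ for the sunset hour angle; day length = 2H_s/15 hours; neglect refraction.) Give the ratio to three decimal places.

A: H_s = arccos(−tan 1.5° · tan 19.1°) = 90.52°, so 2H_s/15 = 12.0693 h.
B: H_s = arccos(−tan 52.5° · tan -19.0°) = 63.34°, so 2H_s/15 = 8.4453 h.
Ratio A/B = 12.0693 / 8.4453 = 1.4291.

1.429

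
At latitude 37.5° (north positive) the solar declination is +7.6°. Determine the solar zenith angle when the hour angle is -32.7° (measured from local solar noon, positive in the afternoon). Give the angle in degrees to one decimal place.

With φ = 37.5°, δ = 7.6°, H = -32.70°: sin φ sin δ = 0.0805, cos φ cos δ cos H = 0.6618, so cos θ_z = 0.7423.
θ_z = arccos(0.7423) = 42.07°.

42.1°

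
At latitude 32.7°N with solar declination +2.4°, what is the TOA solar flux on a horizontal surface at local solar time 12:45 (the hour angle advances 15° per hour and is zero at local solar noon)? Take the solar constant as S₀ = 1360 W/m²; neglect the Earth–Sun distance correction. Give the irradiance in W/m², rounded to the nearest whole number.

Hour angle H = 15° × (12.75 − 12) = 11.25°.
With φ = 32.7°, δ = 2.4°, H = 11.25°: sin φ sin δ = 0.0226, cos φ cos δ cos H = 0.8246, so cos θ_z = 0.8472.
Top-of-atmosphere irradiance = S₀ cos θ_z = 1360 × 0.8472 = 1152.19 W/m².

1152 W/m²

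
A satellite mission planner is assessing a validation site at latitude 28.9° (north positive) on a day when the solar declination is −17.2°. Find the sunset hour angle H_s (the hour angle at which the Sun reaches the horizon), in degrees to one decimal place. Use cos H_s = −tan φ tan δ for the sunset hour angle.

80.2°

cos H_s = −tan(28.9°) · tan(-17.2°) = 0.1709, so H_s = arccos(0.1709) = 80.16°.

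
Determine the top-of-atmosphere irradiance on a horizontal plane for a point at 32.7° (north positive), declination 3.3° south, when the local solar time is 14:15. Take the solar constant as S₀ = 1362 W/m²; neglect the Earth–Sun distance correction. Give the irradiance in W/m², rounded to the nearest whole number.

909 W/m²

Hour angle H = 15° × (14.25 − 12) = 33.75°.
With φ = 32.7°, δ = -3.3°, H = 33.75°: sin φ sin δ = -0.0311, cos φ cos δ cos H = 0.6985, so cos θ_z = 0.6674.
Top-of-atmosphere irradiance = S₀ cos θ_z = 1362 × 0.6674 = 909.00 W/m².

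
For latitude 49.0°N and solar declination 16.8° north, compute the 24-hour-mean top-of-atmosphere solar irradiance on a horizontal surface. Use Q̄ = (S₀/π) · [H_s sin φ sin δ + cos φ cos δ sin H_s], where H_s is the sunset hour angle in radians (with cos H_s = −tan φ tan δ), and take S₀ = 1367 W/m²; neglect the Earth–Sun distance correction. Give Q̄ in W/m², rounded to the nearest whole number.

439 W/m²

−tan φ tan δ = −(1.1504)(0.3019) = -0.3473; H_s = arccos(-0.3473) = 110.32°. In radians, H_s = 1.9254.
H_s sin φ sin δ = 1.9254 × 0.7547 × 0.2890 = 0.4199.
cos φ cos δ sin H_s = 0.6561 × 0.9573 × 0.9378 = 0.5890.
Q̄ = (1367/π) × (0.4199 + 0.5890) = 435.13 × 1.0089 = 439.00 W/m².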